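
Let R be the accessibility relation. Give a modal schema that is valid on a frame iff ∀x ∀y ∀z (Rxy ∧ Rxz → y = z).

This is partial functionality; the standard corresponding axiom is CD: ◇s → □s.
Suppose ◇s→□s is valid. Take Rxy, Rxz and set V(s)={y}. Then ◇s at x, so □s at x, so s at z, i.e. z=y.

◇s → □s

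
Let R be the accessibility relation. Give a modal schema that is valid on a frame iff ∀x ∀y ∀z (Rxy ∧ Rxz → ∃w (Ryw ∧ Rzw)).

◇□p → □◇p

This is convergence; the standard corresponding axiom is .2: ◇□p → □◇p.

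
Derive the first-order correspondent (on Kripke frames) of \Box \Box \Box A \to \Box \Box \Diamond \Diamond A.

This is a Sahlqvist (Geach-type) schema ◇^0□^3A → □^2◇^2A.
Minimal-valuation argument: fix x; take any y with xR^0y and any z with xR^2z. Set V(A) to the set of worlds R-reachable from y in exactly 3 steps. Then □^3A holds at y, so the antecedent holds at x; validity forces ◇^2A at z, giving a w with zR^2w and yR^3w.
First-order correspondent: \forall x \forall z (x R^2 z \to \exists w (x R^3 w \wedge z R^2 w)).

\forall x \forall z (x R^2 z \to \exists w (x R^3 w \wedge z R^2 w))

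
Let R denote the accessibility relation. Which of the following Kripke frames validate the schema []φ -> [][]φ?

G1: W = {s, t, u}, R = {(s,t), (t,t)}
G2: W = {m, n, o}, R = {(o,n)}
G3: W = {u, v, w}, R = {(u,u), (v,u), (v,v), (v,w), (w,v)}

G1, G2

This is the axiom for transitivity; its first-order frame correspondent is forall x forall y forall z (Rxy & Ryz -> Rxz).
G1: holds.
G2: holds.
G3: fails — Rwv and Rvw but not Rww.
Valid on: G1, G2.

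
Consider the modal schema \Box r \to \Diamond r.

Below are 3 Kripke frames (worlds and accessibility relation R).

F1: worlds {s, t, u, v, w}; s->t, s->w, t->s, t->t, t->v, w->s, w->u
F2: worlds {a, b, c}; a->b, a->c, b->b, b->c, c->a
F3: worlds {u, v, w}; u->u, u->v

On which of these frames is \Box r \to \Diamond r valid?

F2

Frame correspondent (Sahlqvist): \forall x \exists y Rxy — i.e. seriality.
F1: fails — world u has no successor.
F2: condition met.
F3: fails — world v has no successor.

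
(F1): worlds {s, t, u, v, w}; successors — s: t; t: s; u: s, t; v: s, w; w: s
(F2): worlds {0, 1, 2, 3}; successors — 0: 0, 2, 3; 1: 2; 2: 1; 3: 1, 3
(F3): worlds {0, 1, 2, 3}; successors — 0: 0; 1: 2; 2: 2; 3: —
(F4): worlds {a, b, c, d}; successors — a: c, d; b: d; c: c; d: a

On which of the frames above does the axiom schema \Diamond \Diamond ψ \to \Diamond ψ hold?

(F3)

Frame correspondent (Sahlqvist): \forall x \forall y \forall z (Rxy \wedge Ryz \to Rxz) — i.e. transitivity.
(F1): fails — Rvs and Rst but not Rvt.
(F2): fails — R02 and R21 but not R01.
(F3): holds.
(F4): fails — Rad and Rda but not Raa.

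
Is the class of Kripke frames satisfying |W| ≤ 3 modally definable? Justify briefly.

Modal frame validity is preserved under disjoint unions.
Any modal formula valid on each of 4 disjoint one-world frames is valid on their disjoint union (validity is preserved under disjoint unions). Each one-world frame has |W|=1≤3, but the union has |W|=4.
So no modal formula (or set of formulas) defines exactly the |W|≤3 frames.

Not definable by any modal formula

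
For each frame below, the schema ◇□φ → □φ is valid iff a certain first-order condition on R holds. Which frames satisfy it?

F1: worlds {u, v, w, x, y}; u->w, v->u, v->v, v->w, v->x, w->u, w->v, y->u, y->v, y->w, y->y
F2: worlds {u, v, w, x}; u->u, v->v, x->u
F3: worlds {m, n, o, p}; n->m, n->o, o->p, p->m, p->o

F2

The schema corresponds to the Euclidean property: ∀x ∀y ∀z (Rxy ∧ Rxz → Ryz).
F1: fails — Ruw and Ruw but not Rww.
F2: ✓.
F3: fails — Rno and Rno but not Roo.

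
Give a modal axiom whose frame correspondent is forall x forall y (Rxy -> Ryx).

The condition is symmetry. The B schema p → □◇p defines it.

p → □◇p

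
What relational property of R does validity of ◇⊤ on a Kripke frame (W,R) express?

seriality

◇⊤ holds at w iff w has a successor, so frame-validity of ◇⊤ is exactly seriality. Equivalently via □φ → ◇φ:
Suppose □φ→◇φ is valid. At any x set V(φ)=W. Then □φ at x, so ◇φ at x, so x has a successor.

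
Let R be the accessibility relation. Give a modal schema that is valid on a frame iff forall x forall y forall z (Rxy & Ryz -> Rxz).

□p → □□p

A defining formula is □p → □□p (the 4 axiom).
Suppose □p→□□p is valid. Take Rxy, Ryz and set V(p)={w : Rxw}. Then □p at x, so □□p at x, so □p at y, so p at z, i.e. Rxz.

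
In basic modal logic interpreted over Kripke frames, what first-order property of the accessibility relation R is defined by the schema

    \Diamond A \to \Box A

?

Suppose ◇A→□A is valid. Take Rxy, Rxz and set V(A)={y}. Then ◇A at x, so □A at x, so A at z, i.e. z=y.

partial functionality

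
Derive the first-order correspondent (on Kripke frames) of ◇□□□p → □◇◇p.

∀x ∀y ∀z ((xRy ∧ xRz) → ∃w (yR³w ∧ zR²w))

This is a Sahlqvist (Geach-type) schema ◇^1□^3p → □^1◇^2p.
Minimal-valuation argument: fix x; take any y with xR^1y and any z with xR^1z. Set V(p) to the set of worlds R-reachable from y in exactly 3 steps. Then □^3p holds at y, so the antecedent holds at x; validity forces ◇^2p at z, giving a w with zR^2w and yR^3w.
First-order correspondent: ∀x ∀y ∀z ((xRy ∧ xRz) → ∃w (yR³w ∧ zR²w)).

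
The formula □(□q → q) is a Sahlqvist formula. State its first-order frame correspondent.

shift-reflexivity: ∀x ∀y (Rxy → Ryy)

Suppose □(□q→q) is valid. Take Rxy and set V(q)={w : Ryw}. Then at y, □q holds; since □(□q→q) at x, □q→q at y, so q at y, i.e. Ryy.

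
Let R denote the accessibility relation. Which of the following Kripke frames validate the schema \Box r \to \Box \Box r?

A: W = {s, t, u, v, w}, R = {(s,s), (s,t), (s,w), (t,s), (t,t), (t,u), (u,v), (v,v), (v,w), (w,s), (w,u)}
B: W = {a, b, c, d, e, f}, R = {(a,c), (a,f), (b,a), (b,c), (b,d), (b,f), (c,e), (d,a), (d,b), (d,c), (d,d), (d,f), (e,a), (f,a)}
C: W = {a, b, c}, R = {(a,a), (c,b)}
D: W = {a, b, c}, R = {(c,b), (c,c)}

This is the axiom for transitivity; its first-order frame correspondent is \forall x \forall y \forall z (Rxy \wedge Ryz \to Rxz).
A: fails — Ruv and Rvw but not Ruw.
B: fails — Rbc and Rce but not Rbe.
C: condition met.
D: condition met.

C, D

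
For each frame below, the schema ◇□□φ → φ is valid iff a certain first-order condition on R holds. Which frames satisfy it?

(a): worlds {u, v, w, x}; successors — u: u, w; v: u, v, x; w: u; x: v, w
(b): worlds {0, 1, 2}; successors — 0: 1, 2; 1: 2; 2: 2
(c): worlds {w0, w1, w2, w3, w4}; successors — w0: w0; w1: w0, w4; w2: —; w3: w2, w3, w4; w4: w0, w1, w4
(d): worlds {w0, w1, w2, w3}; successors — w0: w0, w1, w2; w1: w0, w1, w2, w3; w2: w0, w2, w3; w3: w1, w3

The schema corresponds to a generalized confluence (Geach) condition: ∀x ∀y (xRy → ∃w (yR²w ∧ x = w)).
(a): fails — vRu but no t with uR²t and v=t.
(b): fails — 0R1 but no w with 1R²w and 0=w.
(c): fails — w1Rw0 but no w with w0R²w and w1=w.
(d): ✓.
Valid on: (d).

(d)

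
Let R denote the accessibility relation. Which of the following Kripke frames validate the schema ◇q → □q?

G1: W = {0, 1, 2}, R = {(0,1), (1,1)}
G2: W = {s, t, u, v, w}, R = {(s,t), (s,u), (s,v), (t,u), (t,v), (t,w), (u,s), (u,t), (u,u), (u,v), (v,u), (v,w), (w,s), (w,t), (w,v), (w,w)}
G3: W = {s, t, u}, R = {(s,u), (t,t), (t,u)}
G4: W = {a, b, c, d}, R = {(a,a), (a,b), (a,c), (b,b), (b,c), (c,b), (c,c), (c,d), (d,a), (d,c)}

The schema corresponds to partial functionality: ∀x ∀y ∀z (Rxy ∧ Rxz → y = z).
G1: satisfies the condition.
G2: fails — s sees both t and u.
G3: fails — t sees both t and u.
G4: fails — a sees both a and b.
Valid on: G1.

G1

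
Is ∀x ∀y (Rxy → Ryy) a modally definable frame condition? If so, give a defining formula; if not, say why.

The condition is shift-reflexivity. A defining modal formula is □(□p → p).
Suppose □(□p→p) is valid. Take Rxy and set V(p)={w : Ryw}. Then at y, □p holds; since □(□p→p) at x, □p→p at y, so p at y, i.e. Ryy.

Yes, by □(□p → p)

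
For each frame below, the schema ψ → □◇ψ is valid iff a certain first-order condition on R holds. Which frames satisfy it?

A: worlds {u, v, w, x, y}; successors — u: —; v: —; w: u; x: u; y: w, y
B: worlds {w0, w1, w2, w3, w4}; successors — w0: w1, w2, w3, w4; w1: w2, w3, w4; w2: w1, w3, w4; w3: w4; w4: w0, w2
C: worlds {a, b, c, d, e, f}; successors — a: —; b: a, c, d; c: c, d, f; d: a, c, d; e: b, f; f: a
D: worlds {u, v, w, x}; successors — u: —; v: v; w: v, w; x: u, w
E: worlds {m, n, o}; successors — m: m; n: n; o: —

This is the axiom for symmetry; its first-order frame correspondent is ∀x ∀y (Rxy → Ryx).
A: fails — Rxu but not Rux.
B: fails — Rw1w3 but not Rw3w1.
C: fails — Rbc but not Rcb.
D: fails — Rxw but not Rwx.
E: satisfies the condition.
Valid on: E.

E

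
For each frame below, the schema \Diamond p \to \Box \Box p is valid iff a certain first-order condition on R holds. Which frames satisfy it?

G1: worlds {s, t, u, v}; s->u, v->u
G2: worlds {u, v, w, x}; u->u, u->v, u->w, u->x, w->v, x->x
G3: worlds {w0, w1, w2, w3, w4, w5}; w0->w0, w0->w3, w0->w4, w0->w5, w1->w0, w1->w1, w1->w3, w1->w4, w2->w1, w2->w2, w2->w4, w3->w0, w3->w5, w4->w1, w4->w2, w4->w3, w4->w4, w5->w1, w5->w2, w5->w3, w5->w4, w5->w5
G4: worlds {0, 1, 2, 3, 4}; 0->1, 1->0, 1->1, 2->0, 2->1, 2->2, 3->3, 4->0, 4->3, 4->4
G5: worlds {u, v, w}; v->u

The schema corresponds to a generalized confluence (Geach) condition: \forall x \forall y \forall z ((xRy \wedge x R^2 z) \to \exists w (y = w \wedge z = w)).
G1: ✓.
G2: fails — uRu, uR²v but u ≠ v.
G3: fails — w0Rw0, w0R²w1 but w0 ≠ w1.
G4: fails — 0R1, 0R²0 but 1 ≠ 0.
G5: ✓.
Valid on: G1, G5.

G1, G5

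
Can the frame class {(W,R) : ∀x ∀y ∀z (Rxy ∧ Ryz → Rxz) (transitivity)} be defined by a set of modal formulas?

Yes, by □r → □□r

This is a Sahlqvist condition; the 4 axiom □r → □□r defines it.
Suppose □r→□□r is valid. Take Rxy, Ryz and set V(r)={w : Rxw}. Then □r at x, so □□r at x, so □r at y, so r at z, i.e. Rxz.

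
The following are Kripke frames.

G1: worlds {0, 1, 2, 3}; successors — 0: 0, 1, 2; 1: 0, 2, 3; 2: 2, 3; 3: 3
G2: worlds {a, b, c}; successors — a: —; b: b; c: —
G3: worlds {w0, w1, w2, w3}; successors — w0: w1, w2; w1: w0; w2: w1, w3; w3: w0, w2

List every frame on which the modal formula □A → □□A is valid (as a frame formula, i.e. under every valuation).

G2

The schema corresponds to transitivity: ∀x ∀y ∀z (Rxy ∧ Ryz → Rxz).
G1: fails — R10 and R01 but not R11.
G2: ✓.
G3: fails — Rw1w0 and Rw0w1 but not Rw1w1.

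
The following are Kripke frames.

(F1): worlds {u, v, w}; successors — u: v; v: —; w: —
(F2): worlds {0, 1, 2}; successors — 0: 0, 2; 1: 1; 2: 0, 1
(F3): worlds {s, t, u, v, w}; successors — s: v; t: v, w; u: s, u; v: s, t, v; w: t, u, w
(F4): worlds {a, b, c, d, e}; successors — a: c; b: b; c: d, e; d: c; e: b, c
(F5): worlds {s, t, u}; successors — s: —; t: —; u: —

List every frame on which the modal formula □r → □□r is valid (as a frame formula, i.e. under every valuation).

(F1), (F5)

This is the axiom for transitivity; its first-order frame correspondent is ∀x ∀y ∀z (Rxy ∧ Ryz → Rxz).
(F1): satisfies the condition.
(F2): fails — R02 and R21 but not R01.
(F3): fails — Rwt and Rtv but not Rwv.
(F4): fails — Rcd and Rdc but not Rcc.
(F5): satisfies the condition.
Valid on: (F1), (F5).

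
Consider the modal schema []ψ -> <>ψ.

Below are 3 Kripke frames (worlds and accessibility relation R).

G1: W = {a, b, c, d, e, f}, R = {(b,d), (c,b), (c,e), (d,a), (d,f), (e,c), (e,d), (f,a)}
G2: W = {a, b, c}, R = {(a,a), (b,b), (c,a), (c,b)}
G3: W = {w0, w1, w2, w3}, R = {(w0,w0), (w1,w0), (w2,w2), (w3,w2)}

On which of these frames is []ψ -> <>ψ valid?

G2, G3

This is the axiom for seriality; its first-order frame correspondent is forall x exists y Rxy.
G1: fails — world a has no successor.
G2: condition met.
G3: condition met.
Valid on: G2, G3.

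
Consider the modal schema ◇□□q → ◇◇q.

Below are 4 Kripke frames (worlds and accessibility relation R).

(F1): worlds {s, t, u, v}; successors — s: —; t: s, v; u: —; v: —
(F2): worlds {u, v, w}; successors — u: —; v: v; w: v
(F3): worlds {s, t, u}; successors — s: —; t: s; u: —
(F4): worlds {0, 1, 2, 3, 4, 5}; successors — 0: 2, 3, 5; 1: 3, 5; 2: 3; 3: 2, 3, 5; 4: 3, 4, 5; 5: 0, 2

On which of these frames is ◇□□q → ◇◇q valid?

This is the axiom for a generalized confluence (Geach) condition; its first-order frame correspondent is ∀x ∀y (xRy → ∃w (yR²w ∧ xR²w)).
(F1): fails — tRs but no w with sR²w and tR²w.
(F2): condition met.
(F3): fails — tRs but no w with sR²w and tR²w.
(F4): condition met.
Valid on: (F2), (F4).

(F2), (F4)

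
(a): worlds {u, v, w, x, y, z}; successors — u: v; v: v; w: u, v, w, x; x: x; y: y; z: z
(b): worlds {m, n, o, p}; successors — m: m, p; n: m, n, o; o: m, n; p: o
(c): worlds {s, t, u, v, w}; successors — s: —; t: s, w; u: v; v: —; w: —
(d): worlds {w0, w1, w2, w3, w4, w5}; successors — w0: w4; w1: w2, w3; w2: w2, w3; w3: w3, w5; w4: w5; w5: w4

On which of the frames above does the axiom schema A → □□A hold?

This is the axiom for a generalized confluence (Geach) condition; its first-order frame correspondent is ∀x ∀z (xR²z → ∃w (x = w ∧ z = w)).
(a): fails — uR²v but u ≠ v.
(b): fails — mR²o but m ≠ o.
(c): ✓.
(d): fails — w0R²w5 but w0 ≠ w5.
Valid on: (c).

(c)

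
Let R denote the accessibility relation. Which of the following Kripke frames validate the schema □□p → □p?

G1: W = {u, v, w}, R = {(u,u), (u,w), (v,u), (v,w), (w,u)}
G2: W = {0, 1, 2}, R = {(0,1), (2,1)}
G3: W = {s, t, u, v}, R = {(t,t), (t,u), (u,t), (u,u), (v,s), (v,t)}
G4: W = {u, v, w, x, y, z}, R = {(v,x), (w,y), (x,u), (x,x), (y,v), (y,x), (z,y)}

G1

Frame correspondent (Sahlqvist): ∀x ∀y (Rxy → ∃z (Rxz ∧ Rzy)) — i.e. density.
G1: ✓.
G2: fails — R01 but no z with R0z and Rz1.
G3: fails — Rvs but no z with Rvz and Rzs.
G4: fails — Rwy but no t with Rwt and Rty.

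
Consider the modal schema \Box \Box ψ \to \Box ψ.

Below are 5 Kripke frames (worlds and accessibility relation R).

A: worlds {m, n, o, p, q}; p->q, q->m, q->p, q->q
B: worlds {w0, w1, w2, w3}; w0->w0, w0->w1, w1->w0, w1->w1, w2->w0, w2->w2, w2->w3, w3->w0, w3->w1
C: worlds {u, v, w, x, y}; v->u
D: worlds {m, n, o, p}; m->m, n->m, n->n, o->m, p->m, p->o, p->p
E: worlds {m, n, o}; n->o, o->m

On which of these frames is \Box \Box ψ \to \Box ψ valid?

A, B, D

This is the axiom for density; its first-order frame correspondent is \forall x \forall y (Rxy \to \exists z (Rxz \wedge Rzy)).
A: condition met.
B: condition met.
C: fails — Rvu but no z with Rvz and Rzu.
D: condition met.
E: fails — Rno but no z with Rnz and Rzo.
Valid on: A, B, D.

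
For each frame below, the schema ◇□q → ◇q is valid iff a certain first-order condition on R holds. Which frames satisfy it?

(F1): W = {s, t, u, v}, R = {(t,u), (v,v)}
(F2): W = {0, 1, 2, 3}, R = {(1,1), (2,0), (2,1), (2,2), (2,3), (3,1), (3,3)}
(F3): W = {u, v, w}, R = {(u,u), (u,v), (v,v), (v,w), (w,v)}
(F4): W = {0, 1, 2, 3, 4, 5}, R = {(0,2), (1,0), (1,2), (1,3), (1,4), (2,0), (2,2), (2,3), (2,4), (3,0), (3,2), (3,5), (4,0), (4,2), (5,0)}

(F3)

The schema corresponds to a generalized confluence (Geach) condition: ∀x ∀y (xRy → ∃w (yRw ∧ xRw)).
(F1): fails — tRu but no w with uRw and tRw.
(F2): fails — 2R0 but no w with 0Rw and 2Rw.
(F3): holds.
(F4): fails — 5R0 but no w with 0Rw and 5Rw.
Valid on: (F3).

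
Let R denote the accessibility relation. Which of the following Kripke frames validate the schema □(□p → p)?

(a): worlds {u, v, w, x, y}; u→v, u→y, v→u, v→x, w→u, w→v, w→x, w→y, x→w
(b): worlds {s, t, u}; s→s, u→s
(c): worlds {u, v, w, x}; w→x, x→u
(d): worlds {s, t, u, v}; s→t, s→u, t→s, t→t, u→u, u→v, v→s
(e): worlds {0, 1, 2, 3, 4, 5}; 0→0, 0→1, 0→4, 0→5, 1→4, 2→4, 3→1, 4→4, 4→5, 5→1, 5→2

(b)

This is the axiom for shift-reflexivity; its first-order frame correspondent is ∀x ∀y (Rxy → Ryy).
(a): fails — Ruv but not Rvv.
(b): satisfies the condition.
(c): fails — Rxu but not Ruu.
(d): fails — Ruv but not Rvv.
(e): fails — R31 but not R11.
Valid on: (b).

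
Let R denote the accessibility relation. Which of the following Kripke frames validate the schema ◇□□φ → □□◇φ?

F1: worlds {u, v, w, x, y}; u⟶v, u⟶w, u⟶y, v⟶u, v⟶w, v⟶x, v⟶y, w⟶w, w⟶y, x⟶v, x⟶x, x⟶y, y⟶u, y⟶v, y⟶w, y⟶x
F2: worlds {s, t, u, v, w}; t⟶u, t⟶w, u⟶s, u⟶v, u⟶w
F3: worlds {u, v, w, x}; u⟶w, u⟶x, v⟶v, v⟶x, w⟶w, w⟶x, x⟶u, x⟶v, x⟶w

F1, F3

Frame correspondent (Sahlqvist): ∀x ∀y ∀z ((xRy ∧ xR²z) → ∃w (yR²w ∧ zRw)) — i.e. a generalized confluence (Geach) condition.
F1: condition met.
F2: fails — tRu, tR²s but no w* with uR²w* and sRw*.
F3: condition met.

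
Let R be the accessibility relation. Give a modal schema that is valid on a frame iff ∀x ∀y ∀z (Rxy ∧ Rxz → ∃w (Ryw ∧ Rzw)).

◇□r → □◇r

A defining formula is ◇□r → □◇r (the .2 axiom).
Suppose ◇□r→□◇r is valid. Take Rxy, Rxz and set V(r)={w : Ryw}. Then □r at y so ◇□r at x, so □◇r at x, so ◇r at z, giving w with Rzw and Ryw.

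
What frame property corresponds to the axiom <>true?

◇⊤ holds at w iff w has a successor, so frame-validity of ◇⊤ is exactly seriality. Equivalently via □p → ◇p:
Suppose □p→◇p is valid. At any x set V(p)=W. Then □p at x, so ◇p at x, so x has a successor.

seriality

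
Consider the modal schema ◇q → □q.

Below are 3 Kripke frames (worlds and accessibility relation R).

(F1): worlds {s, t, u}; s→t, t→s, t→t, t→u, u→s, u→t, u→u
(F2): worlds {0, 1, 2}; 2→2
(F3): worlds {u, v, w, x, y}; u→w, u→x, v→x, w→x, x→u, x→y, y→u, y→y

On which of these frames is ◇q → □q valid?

The schema corresponds to partial functionality: ∀x ∀y ∀z (Rxy ∧ Rxz → y = z).
(F1): fails — t sees both s and t.
(F2): holds.
(F3): fails — u sees both w and x.

(F2)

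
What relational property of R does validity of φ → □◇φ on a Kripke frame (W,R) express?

Symmetry

Suppose φ→□◇φ is valid. Take Rxy and set V(φ)={x}. Then φ at x, so □◇φ at x, so ◇φ at y, so some z with Ryz has φ; z=x, i.e. Ryx.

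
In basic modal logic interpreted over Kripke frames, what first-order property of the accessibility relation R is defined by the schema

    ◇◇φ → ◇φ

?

transitivity

This schema is equivalent to the 4 axiom □φ → □□φ.
It corresponds to transitivity: ∀x ∀y ∀z (Rxy ∧ Ryz → Rxz).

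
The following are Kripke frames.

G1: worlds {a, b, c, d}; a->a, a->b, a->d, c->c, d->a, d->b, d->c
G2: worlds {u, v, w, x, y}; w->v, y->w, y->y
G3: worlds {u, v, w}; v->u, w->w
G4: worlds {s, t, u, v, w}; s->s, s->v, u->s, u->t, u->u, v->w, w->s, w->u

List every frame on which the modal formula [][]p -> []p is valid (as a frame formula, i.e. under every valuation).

G1

This is the axiom for density; its first-order frame correspondent is forall x forall y (Rxy -> exists z (Rxz & Rzy)).
G1: condition met.
G2: fails — Rwv but no z with Rwz and Rzv.
G3: fails — Rvu but no z with Rvz and Rzu.
G4: fails — Rvw but no z with Rvz and Rzw.
Valid on: G1.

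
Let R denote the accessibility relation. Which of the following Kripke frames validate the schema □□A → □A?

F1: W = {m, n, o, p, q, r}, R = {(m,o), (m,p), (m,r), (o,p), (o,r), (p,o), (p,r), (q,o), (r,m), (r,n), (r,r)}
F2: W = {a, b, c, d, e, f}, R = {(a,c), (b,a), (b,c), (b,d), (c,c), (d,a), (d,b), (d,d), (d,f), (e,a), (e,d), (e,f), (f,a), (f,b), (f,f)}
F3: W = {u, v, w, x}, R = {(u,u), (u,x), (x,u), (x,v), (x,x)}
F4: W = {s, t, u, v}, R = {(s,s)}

The schema corresponds to density: ∀x ∀y (Rxy → ∃z (Rxz ∧ Rzy)).
F1: fails — Rop but no z with Roz and Rzp.
F2: holds.
F3: holds.
F4: holds.
Valid on: F2, F3, F4.

F2, F3, F4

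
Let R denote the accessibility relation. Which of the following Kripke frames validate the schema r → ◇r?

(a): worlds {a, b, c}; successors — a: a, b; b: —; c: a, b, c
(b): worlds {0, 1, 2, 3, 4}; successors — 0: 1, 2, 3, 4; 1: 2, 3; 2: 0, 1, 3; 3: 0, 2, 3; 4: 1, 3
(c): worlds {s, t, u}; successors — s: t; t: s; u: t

none

This is the axiom for reflexivity; its first-order frame correspondent is ∀x Rxx.
(a): fails — world b does not see itself.
(b): fails — world 0 does not see itself.
(c): fails — world s does not see itself.
Valid on no frame.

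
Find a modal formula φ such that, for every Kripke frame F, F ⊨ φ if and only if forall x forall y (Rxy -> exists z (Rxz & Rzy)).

This is density; the standard corresponding axiom is C4: □□q → □q.
Suppose □□q→□q is valid. Take Rxy and set V(q)={w : xR²w}. Then □□q at x, so □q at x, so q at y, i.e. ∃z(Rxz∧Rzy).

□□q → □q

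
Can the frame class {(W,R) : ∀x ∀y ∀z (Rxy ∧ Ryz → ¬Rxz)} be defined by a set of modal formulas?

Any modally definable frame class is closed under surjective bounded morphisms.
The 7-cycle (worlds s,t,u,v,w,x,y with s→t→u→v→w→x→y→s) is intransitive. Mapping every world to a single reflexive point • is a surjective bounded morphism; the reflexive point is not intransitive (R••∧R•• but R••).
So the class is not modally definable.

No — not modally definable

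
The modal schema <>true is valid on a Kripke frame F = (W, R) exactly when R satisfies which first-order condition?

seriality: forall x exists y Rxy

◇⊤ holds at w iff w has a successor, so frame-validity of ◇⊤ is exactly seriality. Equivalently via □ψ → ◇ψ:
Suppose □ψ→◇ψ is valid. At any x set V(ψ)=W. Then □ψ at x, so ◇ψ at x, so x has a successor.
Conversely, on a frame with seriality the schema holds at every world under every valuation.
Frame condition: forall x exists y Rxy.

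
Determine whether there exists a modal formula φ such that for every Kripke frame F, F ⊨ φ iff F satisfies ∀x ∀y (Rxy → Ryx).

Yes: it is symmetry, defined by the B schema q → □◇q.
Suppose q→□◇q is valid. Take Rxy and set V(q)={x}. Then q at x, so □◇q at x, so ◇q at y, so some z with Ryz has q; z=x, i.e. Ryx.

Yes, by q → □◇q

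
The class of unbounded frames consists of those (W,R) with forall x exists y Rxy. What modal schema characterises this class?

This is seriality; the standard corresponding axiom is D: □r → ◇r.

□r → ◇r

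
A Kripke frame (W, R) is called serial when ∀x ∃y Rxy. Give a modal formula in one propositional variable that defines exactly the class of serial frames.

□s → ◇s

A defining formula is □s → ◇s (the D axiom).
Suppose □s→◇s is valid. At any x set V(s)=W. Then □s at x, so ◇s at x, so x has a successor.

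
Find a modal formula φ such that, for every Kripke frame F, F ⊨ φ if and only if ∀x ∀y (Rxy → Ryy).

The condition is shift-reflexivity. The T□ schema □(□q → q) defines it.

□(□q → q)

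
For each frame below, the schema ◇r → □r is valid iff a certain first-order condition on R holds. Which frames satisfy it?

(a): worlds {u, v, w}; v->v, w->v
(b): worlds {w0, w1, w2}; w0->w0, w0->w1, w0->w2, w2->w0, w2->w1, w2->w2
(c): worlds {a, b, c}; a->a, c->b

Frame correspondent (Sahlqvist): ∀x ∀y ∀z (Rxy ∧ Rxz → y = z) — i.e. partial functionality.
(a): holds.
(b): fails — w0 sees both w0 and w1.
(c): holds.

(a), (c)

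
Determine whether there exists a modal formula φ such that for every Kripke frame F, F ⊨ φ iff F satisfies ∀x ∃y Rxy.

This is a Sahlqvist condition; the D axiom □p → ◇p defines it.
Suppose □p→◇p is valid. At any x set V(p)=W. Then □p at x, so ◇p at x, so x has a successor.

Yes — defined by □p → ◇p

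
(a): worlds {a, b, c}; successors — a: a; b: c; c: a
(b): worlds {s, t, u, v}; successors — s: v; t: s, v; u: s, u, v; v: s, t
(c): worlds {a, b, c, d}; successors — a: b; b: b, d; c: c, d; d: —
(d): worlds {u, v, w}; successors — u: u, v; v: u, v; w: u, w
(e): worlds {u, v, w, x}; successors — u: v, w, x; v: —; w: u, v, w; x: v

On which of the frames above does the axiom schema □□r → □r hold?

This is the axiom for density; its first-order frame correspondent is ∀x ∀y (Rxy → ∃z (Rxz ∧ Rzy)).
(a): fails — Rbc but no z with Rbz and Rzc.
(b): fails — Rvt but no z with Rvz and Rzt.
(c): condition met.
(d): condition met.
(e): fails — Rux but no z with Ruz and Rzx.

(c), (d)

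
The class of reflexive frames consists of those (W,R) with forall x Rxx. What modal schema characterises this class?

□s → s

A defining formula is □s → s (the T axiom).
Suppose □s→s is valid. At any x set V(s)={w : Rxw}. Then □s holds at x, so s holds at x, i.e. Rxx.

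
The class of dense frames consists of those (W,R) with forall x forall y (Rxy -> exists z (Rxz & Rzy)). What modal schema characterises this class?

A defining formula is □□q → □q (the C4 axiom).
Suppose □□q→□q is valid. Take Rxy and set V(q)={w : xR²w}. Then □□q at x, so □q at x, so q at y, i.e. ∃z(Rxz∧Rzy).

□□q → □q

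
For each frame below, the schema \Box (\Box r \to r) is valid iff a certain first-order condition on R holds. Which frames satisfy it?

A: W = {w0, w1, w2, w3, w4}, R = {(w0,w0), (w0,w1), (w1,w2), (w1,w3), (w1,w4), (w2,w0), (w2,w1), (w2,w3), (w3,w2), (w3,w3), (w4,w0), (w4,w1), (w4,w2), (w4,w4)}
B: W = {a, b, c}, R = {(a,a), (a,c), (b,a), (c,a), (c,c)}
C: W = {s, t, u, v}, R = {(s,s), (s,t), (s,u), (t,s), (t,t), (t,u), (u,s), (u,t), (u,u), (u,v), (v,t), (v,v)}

Frame correspondent (Sahlqvist): \forall x \forall y (Rxy \to Ryy) — i.e. shift-reflexivity.
A: fails — Rw1w2 but not Rw2w2.
B: satisfies the condition.
C: satisfies the condition.
Valid on: B, C.

B, C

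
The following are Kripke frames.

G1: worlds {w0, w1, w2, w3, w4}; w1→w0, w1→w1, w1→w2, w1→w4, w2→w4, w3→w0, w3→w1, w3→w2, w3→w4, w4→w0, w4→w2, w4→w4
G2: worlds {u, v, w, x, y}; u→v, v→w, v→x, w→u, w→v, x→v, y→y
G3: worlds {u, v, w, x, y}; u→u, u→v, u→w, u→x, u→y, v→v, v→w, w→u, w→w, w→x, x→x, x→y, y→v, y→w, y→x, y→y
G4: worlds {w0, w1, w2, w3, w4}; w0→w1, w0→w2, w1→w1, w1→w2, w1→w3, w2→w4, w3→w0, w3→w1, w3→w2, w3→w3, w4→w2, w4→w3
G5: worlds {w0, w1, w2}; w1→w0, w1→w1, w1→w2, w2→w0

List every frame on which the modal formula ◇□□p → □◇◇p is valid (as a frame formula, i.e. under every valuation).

Frame correspondent (Sahlqvist): ∀x ∀y ∀z ((xRy ∧ xRz) → ∃w (yR²w ∧ zR²w)) — i.e. a generalized confluence (Geach) condition.
G1: fails — w1Rw0, w1Rw0 but no w with w0R²w and w0R²w.
G2: fails — wRu, wRv but no t with uR²t and vR²t.
G3: ✓.
G4: ✓.
G5: fails — w1Rw0, w1Rw0 but no w with w0R²w and w0R²w.
Valid on: G3, G4.

G3, G4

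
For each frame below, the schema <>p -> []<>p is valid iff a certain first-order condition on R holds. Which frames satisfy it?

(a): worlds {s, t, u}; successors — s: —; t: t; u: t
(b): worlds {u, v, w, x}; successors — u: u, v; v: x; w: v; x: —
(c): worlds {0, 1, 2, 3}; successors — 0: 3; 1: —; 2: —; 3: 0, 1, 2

Frame correspondent (Sahlqvist): forall x forall y forall z (Rxy & Rxz -> Ryz) — i.e. the Euclidean property.
(a): ✓.
(b): fails — Ruv and Ruv but not Rvv.
(c): fails — R03 and R03 but not R33.

(a)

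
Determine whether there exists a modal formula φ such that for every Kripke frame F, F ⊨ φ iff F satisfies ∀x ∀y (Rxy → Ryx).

Yes — defined by r → □◇r

The condition is symmetry. A defining modal formula is r → □◇r.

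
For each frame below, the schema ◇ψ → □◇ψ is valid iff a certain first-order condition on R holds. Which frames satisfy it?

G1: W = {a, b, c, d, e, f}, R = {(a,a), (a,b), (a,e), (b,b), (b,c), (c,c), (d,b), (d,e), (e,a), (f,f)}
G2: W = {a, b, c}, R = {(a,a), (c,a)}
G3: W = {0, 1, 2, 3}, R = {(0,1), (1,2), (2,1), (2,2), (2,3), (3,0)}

G2

Frame correspondent (Sahlqvist): ∀x ∀y ∀z (Rxy ∧ Rxz → Ryz) — i.e. the Euclidean property.
G1: fails — Rab and Rae but not Rbe.
G2: condition met.
G3: fails — R01 and R01 but not R11.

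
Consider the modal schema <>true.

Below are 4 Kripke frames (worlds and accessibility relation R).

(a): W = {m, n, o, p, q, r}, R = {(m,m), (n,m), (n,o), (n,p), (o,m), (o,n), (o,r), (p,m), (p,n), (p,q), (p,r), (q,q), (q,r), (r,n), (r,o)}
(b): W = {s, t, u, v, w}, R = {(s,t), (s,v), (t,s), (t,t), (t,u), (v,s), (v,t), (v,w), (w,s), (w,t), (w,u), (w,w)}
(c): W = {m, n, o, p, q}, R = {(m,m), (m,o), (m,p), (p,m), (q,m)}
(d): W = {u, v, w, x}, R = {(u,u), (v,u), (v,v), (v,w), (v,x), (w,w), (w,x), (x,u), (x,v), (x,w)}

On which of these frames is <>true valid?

(a), (d)

The schema corresponds to seriality: forall x exists y Rxy.
(a): holds.
(b): fails — world u has no successor.
(c): fails — world n has no successor.
(d): holds.
Valid on: (a), (d).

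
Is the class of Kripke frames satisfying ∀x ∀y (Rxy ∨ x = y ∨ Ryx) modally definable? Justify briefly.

Any modally definable frame class is closed under disjoint unions.
Take 3 disjoint single-world reflexive frames: each is trivially connected, but their disjoint union has 3 worlds with no edge between distinct components, so it is not connected.
So no modal formula (or set of formulas) defines exactly the connected frames.

Not definable by any modal formula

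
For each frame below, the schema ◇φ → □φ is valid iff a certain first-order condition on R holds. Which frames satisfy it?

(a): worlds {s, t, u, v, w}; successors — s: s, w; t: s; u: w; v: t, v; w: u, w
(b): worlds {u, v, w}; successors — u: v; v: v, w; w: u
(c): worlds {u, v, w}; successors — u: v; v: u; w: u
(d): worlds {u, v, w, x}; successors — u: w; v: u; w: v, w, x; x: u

(c)

Frame correspondent (Sahlqvist): ∀x ∀y ∀z (Rxy ∧ Rxz → y = z) — i.e. partial functionality.
(a): fails — s sees both s and w.
(b): fails — v sees both v and w.
(c): ✓.
(d): fails — w sees both v and w.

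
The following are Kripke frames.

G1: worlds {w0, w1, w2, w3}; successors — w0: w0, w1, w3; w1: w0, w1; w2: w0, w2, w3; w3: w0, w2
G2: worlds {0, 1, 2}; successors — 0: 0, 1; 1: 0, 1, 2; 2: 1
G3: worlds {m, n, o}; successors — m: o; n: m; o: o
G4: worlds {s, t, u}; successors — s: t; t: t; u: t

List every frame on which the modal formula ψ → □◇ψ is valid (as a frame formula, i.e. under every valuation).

G2

Frame correspondent (Sahlqvist): ∀x ∀y (Rxy → Ryx) — i.e. symmetry.
G1: fails — Rw2w0 but not Rw0w2.
G2: ✓.
G3: fails — Rnm but not Rmn.
G4: fails — Rut but not Rtu.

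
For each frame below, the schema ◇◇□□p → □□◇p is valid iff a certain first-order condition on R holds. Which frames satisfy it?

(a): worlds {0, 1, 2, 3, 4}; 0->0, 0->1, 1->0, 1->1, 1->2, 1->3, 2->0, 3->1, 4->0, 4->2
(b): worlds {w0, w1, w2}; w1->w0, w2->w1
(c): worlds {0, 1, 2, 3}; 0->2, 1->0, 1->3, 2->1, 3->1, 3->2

This is the axiom for a generalized confluence (Geach) condition; its first-order frame correspondent is ∀x ∀y ∀z ((xR²y ∧ xR²z) → ∃w (yR²w ∧ zRw)).
(a): ✓.
(b): fails — w2R²w0, w2R²w0 but no w with w0R²w and w0Rw.
(c): fails — 0R²1, 0R²1 but no w with 1R²w and 1Rw.

(a)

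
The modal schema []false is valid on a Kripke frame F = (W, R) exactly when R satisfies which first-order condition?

This schema is the Ver axiom.
It corresponds to emptiness of R: forall x forall y ~Rxy.

emptiness of R: forall x forall y ~Rxy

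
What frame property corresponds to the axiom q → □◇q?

Symmetry

Suppose q→□◇q is valid. Take Rxy and set V(q)={x}. Then q at x, so □◇q at x, so ◇q at y, so some z with Ryz has q; z=x, i.e. Ryx.
The converse is a direct semantic check.
So the correspondent is symmetry.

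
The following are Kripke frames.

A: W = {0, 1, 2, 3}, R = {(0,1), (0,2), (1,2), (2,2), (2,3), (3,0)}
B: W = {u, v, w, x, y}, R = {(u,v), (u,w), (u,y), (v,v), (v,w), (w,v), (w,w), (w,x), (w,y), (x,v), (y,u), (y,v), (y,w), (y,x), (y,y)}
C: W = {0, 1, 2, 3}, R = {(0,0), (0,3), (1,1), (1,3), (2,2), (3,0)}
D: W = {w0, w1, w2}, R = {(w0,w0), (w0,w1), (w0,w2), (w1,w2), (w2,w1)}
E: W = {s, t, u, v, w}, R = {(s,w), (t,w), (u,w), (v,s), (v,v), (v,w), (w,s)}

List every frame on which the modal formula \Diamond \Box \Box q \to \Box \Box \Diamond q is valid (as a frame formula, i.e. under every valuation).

B, C

This is the axiom for a generalized confluence (Geach) condition; its first-order frame correspondent is \forall x \forall y \forall z ((xRy \wedge x R^2 z) \to \exists w (y R^2 w \wedge zRw)).
A: fails — 0R1, 0R²3 but no w with 1R²w and 3Rw.
B: condition met.
C: condition met.
D: fails — w0Rw1, w0R²w1 but no w with w1R²w and w1Rw.
E: fails — vRs, vR²s but no w* with sR²w* and sRw*.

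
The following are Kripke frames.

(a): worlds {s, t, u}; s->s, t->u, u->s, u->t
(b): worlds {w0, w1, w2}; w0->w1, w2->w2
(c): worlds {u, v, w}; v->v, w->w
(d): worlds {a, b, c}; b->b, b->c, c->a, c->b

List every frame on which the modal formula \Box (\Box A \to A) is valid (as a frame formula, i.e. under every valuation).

Frame correspondent (Sahlqvist): \forall x \forall y (Rxy \to Ryy) — i.e. shift-reflexivity.
(a): fails — Rut but not Rtt.
(b): fails — Rw0w1 but not Rw1w1.
(c): satisfies the condition.
(d): fails — Rca but not Raa.
Valid on: (c).

(c)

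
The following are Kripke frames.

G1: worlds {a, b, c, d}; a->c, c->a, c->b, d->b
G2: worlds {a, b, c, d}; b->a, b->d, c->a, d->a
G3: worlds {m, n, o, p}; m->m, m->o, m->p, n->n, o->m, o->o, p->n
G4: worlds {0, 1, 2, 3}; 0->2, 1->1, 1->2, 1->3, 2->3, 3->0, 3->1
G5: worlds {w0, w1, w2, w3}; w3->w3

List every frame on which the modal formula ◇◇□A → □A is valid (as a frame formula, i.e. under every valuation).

This is the axiom for a generalized confluence (Geach) condition; its first-order frame correspondent is ∀x ∀y ∀z ((xR²y ∧ xRz) → ∃w (yRw ∧ z = w)).
G1: fails — aR²b, aRc but no w with bRw and c=w.
G2: fails — bR²a, bRa but no w with aRw and a=w.
G3: fails — mR²n, mRm but no w with nRw and m=w.
G4: fails — 0R²3, 0R2 but no w with 3Rw and 2=w.
G5: condition met.
Valid on: G5.

G5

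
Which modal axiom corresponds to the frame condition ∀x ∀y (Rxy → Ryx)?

A defining formula is p → □◇p (the B axiom).
Suppose p→□◇p is valid. Take Rxy and set V(p)={x}. Then p at x, so □◇p at x, so ◇p at y, so some z with Ryz has p; z=x, i.e. Ryx.

p → □◇p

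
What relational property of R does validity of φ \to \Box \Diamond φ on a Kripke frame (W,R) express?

Suppose φ→□◇φ is valid. Take Rxy and set V(φ)={x}. Then φ at x, so □◇φ at x, so ◇φ at y, so some z with Ryz has φ; z=x, i.e. Ryx.

symmetry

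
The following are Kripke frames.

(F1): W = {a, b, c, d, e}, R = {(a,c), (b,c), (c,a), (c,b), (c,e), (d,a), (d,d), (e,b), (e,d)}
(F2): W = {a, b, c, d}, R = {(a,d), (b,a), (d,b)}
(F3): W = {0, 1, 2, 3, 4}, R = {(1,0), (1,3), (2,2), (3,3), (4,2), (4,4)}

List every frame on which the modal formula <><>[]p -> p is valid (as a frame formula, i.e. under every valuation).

Frame correspondent (Sahlqvist): forall x forall y (x R^2 y -> exists w (yRw & x = w)) — i.e. a generalized confluence (Geach) condition.
(F1): fails — aR²a but no w with aRw and a=w.
(F2): satisfies the condition.
(F3): fails — 1R²3 but no w with 3Rw and 1=w.
Valid on: (F2).

(F2)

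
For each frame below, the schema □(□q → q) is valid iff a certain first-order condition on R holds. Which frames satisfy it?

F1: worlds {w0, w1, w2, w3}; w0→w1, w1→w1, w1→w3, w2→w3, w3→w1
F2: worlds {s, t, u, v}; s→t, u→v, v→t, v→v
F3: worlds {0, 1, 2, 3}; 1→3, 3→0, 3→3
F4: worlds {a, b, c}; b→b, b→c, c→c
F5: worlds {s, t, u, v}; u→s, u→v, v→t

Frame correspondent (Sahlqvist): ∀x ∀y (Rxy → Ryy) — i.e. shift-reflexivity.
F1: fails — Rw1w3 but not Rw3w3.
F2: fails — Rvt but not Rtt.
F3: fails — R30 but not R00.
F4: ✓.
F5: fails — Rus but not Rss.

F4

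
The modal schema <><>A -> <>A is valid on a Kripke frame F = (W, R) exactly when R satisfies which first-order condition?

Replacing A by ¬A and contraposing gives the equivalent schema □A → □□A.
Suppose □A→□□A is valid. Take Rxy, Ryz and set V(A)={w : Rxw}. Then □A at x, so □□A at x, so □A at y, so A at z, i.e. Rxz.

transitivity: forall x forall y forall z (Rxy & Ryz -> Rxz)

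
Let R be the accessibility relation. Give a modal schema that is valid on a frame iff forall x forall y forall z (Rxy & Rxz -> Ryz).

◇r → □◇r

This is the Euclidean property; the standard corresponding axiom is 5: ◇r → □◇r.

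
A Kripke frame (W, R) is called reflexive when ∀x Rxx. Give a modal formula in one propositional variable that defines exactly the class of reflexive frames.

□r → r

A defining formula is □r → r (the T axiom).
Suppose □r→r is valid. At any x set V(r)={w : Rxw}. Then □r holds at x, so r holds at x, i.e. Rxx.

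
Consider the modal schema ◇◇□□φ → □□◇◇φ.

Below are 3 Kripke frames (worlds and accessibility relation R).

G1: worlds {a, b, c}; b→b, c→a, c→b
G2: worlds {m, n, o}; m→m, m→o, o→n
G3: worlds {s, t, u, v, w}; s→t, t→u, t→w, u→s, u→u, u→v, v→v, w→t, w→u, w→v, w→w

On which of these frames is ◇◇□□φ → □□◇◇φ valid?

G1

Frame correspondent (Sahlqvist): ∀x ∀y ∀z ((xR²y ∧ xR²z) → ∃w (yR²w ∧ zR²w)) — i.e. a generalized confluence (Geach) condition.
G1: condition met.
G2: fails — mR²m, mR²n but no w with mR²w and nR²w.
G3: fails — tR²s, tR²v but no w* with sR²w* and vR²w*.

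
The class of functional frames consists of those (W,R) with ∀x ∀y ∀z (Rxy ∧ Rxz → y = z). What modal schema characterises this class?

A defining formula is ◇p → □p (the CD axiom).
Suppose ◇p→□p is valid. Take Rxy, Rxz and set V(p)={y}. Then ◇p at x, so □p at x, so p at z, i.e. z=y.

◇p → □p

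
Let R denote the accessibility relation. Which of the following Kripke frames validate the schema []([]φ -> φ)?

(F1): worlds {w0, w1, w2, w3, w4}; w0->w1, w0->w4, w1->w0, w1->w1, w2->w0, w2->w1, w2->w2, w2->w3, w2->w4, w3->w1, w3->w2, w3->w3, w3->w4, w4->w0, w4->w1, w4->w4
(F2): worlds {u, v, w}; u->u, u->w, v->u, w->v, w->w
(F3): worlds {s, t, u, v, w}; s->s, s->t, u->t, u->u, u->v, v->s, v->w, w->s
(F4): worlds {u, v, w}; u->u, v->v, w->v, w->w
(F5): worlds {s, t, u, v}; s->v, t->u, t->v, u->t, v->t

The schema corresponds to shift-reflexivity: forall x forall y (Rxy -> Ryy).
(F1): fails — Rw1w0 but not Rw0w0.
(F2): fails — Rwv but not Rvv.
(F3): fails — Ruv but not Rvv.
(F4): condition met.
(F5): fails — Rtv but not Rvv.

(F4)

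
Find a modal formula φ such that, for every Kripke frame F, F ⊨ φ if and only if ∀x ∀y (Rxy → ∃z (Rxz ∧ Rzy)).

□□s → □s

This is density; the standard corresponding axiom is C4: □□s → □s.
Suppose □□s→□s is valid. Take Rxy and set V(s)={w : xR²w}. Then □□s at x, so □s at x, so s at y, i.e. ∃z(Rxz∧Rzy).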